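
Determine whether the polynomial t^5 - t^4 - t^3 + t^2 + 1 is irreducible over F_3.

Write m(t) = t^5 - t^4 - t^3 + t^2 + 1.
Check for roots in F_3: m(0) = 1; m(1) = 1; m(2) = 1.
No roots, so no linear factors.
Monic irreducibles of degree 2 over GF(3): t^2 + 1, t^2 + t - 1, t^2 - t - 1.
None of them divide m (all give nonzero remainder).
No irreducible factor of degree ≤ 2 exists, so m is irreducible over GF(3).

Yes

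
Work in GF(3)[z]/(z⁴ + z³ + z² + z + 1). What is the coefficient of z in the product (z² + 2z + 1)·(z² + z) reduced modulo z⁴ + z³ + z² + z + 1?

0

Multiply in GF(3)[z]: (z² + 2z + 1)·(z² + z) = z⁴ + z.
Reduce using z⁴ ≡ 2z³ + 2z² + 2z + 2 (mod z⁴ + z³ + z² + z + 1).
Reduced: 2z³ + 2z² + 2.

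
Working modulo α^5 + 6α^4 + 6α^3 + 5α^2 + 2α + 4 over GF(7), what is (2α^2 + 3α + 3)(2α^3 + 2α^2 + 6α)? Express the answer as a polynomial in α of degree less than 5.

Multiply in GF(7)[α]: (2α^2 + 3α + 3)·(2α^3 + 2α^2 + 6α) = 4α^5 + 3α^4 + 3α^3 + 3α^2 + 4α.
Reduce using α^5 ≡ α^4 + α^3 + 2α^2 + 5α + 3 (mod α^5 + 6α^4 + 6α^3 + 5α^2 + 2α + 4).
Reduced: 4α^2 + 3α + 5.

4α^2 + 3α + 5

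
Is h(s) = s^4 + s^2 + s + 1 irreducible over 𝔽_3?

Yes

Check for roots in 𝔽_3: h(0) = 1; h(1) = 1; h(2) = 2.
No roots, so no linear factors.
Monic irreducibles of degree 2 over GF(3): s^2 + 1, s^2 + s + 2, s^2 + 2s + 2.
None of them divide h (all give nonzero remainder).
No irreducible factor of degree ≤ 2 exists, so h is irreducible over GF(3).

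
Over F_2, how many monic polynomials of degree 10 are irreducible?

99

x^(2^10) − x is the product of all monic irreducibles of degree dividing 10; Möbius inversion gives N = (1/10) Σ μ(10/d)·2^d.
Divisors of 10: 1, 2, 5, 10; μ(10/d) for each: 1, -1, -1, 1.
Σ = 2^1 − 2^2 − 2^5 + 2^10 = 990.
N = 990/10 = 99.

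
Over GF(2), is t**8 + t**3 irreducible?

Write m(t) = t**8 + t**3.
Check for roots in GF(2): m(0) = 0 → root; m(1) = 0 → root.
m(0) = 0, so (t) divides m(t); m is reducible.

No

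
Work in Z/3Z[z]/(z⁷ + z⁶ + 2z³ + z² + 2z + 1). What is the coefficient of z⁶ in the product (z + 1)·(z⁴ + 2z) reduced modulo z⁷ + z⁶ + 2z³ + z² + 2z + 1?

0

Multiply in Z/3Z[z]: (z + 1)·(z⁴ + 2z) = z⁵ + z⁴ + 2z² + 2z.
Reduced: z⁵ + z⁴ + 2z² + 2z.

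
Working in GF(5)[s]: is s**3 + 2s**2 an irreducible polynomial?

No

Write P(s) = s**3 + 2s**2.
Check for roots in GF(5): P(0) = 0 → root; P(1) = 3; P(2) = 1; P(3) = 0 → root; P(4) = 1.
P(0) = 0, so (s) divides P(s); P is reducible.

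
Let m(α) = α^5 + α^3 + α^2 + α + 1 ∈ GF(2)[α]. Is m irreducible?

Check for roots in GF(2): m(0) = 1; m(1) = 1.
No roots, so no linear factors.
Monic irreducibles of degree 2 over GF(2): α^2 + α + 1.
None of them divide m (all give nonzero remainder).
No irreducible factor of degree ≤ 2 exists, so m is irreducible over GF(2).

Yes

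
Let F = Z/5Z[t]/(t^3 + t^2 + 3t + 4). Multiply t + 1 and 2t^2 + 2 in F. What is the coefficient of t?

Multiply in Z/5Z[t]: (t + 1)·(2t^2 + 2) = 2t^3 + 2t^2 + 2t + 2.
Reduce using t^3 ≡ 4t^2 + 2t + 1 (mod t^3 + t^2 + 3t + 4).
Reduced: t + 4.

1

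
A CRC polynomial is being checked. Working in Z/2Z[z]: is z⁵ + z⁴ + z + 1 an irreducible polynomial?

No

Write f(z) = z⁵ + z⁴ + z + 1.
Check for roots in Z/2Z: f(0) = 1; f(1) = 0 → root.
f(1) = 0, so (z − 1) divides f(z); f is reducible.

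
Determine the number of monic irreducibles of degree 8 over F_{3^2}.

x^(9^8) − x is the product of all monic irreducibles of degree dividing 8; Möbius inversion gives N = (1/8) Σ μ(8/d)·9^d.
Divisors of 8: 1, 2, 4, 8; μ(8/d) for each: 0, 0, -1, 1.
Σ = − 9^4 + 9^8 = 43040160.
N = 43040160/8 = 5380020.

5380020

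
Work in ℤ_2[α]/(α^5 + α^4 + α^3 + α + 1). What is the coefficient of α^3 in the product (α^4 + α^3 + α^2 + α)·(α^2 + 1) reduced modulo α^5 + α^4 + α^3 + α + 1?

Multiply in ℤ_2[α]: (α^4 + α^3 + α^2 + α)·(α^2 + 1) = α^6 + α^5 + α^2 + α.
Reduce using α^5 ≡ α^4 + α^3 + α + 1 (mod α^5 + α^4 + α^3 + α + 1).
Reduced: α^4.

0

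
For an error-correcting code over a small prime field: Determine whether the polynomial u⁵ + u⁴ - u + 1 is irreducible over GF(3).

Write P(u) = u⁵ + u⁴ - u + 1.
Check for roots in GF(3): P(0) = 1; P(1) = 2; P(2) = 2.
No roots, so no linear factors.
Monic irreducibles of degree 2 over GF(3): u² + 1, u² + u - 1, u² - u - 1.
None of them divide P (all give nonzero remainder).
No irreducible factor of degree ≤ 2 exists, so P is irreducible over GF(3).

Yes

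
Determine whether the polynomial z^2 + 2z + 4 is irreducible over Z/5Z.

Write P(z) = z^2 + 2z + 4.
Check for roots in Z/5Z: P(0) = 4; P(1) = 2; P(2) = 2; P(3) = 4; P(4) = 3.
No roots. A degree-2 polynomial over a field with no linear factor is irreducible.

Yes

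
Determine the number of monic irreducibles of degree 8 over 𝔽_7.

720300

The number of monic irreducibles of degree 8 over GF(7) is (1/8)·Σ_{d∣8} μ(8/d) 7^d.
Divisors of 8: 1, 2, 4, 8; μ(8/d) for each: 0, 0, -1, 1.
Σ = − 7^4 + 7^8 = 5762400.
N = 5762400/8 = 720300.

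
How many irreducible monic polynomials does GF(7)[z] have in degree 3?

112

x^(7^3) − x is the product of all monic irreducibles of degree dividing 3; Möbius inversion gives N = (1/3) Σ μ(3/d)·7^d.
Divisors of 3: 1, 3; μ(3/d) for each: -1, 1.
Σ = − 7^1 + 7^3 = 336.
N = 336/3 = 112.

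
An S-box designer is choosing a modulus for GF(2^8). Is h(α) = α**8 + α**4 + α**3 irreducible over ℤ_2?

No

Check for roots in ℤ_2: h(0) = 0 → root; h(1) = 1.
h(0) = 0, so (α) divides h(α); h is reducible.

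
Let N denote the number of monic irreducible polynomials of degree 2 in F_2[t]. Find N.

1

By the necklace-counting formula, N_2(2) = (1/2) Σ_{d|2} μ(2/d)·2^d.
Divisors of 2: 1, 2; μ(2/d) for each: -1, 1.
Σ = − 2^1 + 2^2 = 2.
N = 2/2 = 1.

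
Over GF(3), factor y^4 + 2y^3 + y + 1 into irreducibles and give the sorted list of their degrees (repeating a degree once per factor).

Write f(y) = y^4 + 2y^3 + y + 1.
Roots in GF(3): f(0) = 1; f(1) = 2; f(2) = 2.
Complete factorization: f(y) = (y^4 + 2y^3 + y + 1).
Factor degrees with multiplicity: 4 = 4.

4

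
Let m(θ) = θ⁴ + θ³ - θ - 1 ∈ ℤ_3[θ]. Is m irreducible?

Check for roots in ℤ_3: m(0) = 2; m(1) = 0 → root; m(2) = 0 → root.
m(1) = 0, so (θ − 1) divides m(θ); m is reducible.

No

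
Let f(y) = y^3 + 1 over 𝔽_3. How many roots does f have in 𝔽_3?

1

Evaluate at each of the 3 elements of 𝔽_3:
f(0) = 1; f(1) = 2; f(2) = 0 → root.
Roots: {2}.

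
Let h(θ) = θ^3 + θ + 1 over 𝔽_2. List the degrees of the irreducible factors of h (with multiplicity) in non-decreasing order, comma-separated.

Roots in 𝔽_2: h(0) = 1; h(1) = 1.
Complete factorization: h(θ) = (θ^3 + θ + 1).
Factor degrees with multiplicity: 3 = 3.

3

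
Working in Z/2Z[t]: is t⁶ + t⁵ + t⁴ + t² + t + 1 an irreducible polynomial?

Write P(t) = t⁶ + t⁵ + t⁴ + t² + t + 1.
Check for roots in Z/2Z: P(0) = 1; P(1) = 0 → root.
P(1) = 0, so (t − 1) divides P(t); P is reducible.

No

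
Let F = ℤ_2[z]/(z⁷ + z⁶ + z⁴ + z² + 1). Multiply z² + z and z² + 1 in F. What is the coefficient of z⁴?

Multiply in ℤ_2[z]: (z² + z)·(z² + 1) = z⁴ + z³ + z² + z.
Reduced: z⁴ + z³ + z² + z.

1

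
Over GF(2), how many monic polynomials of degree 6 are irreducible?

Gauss's count: N_{2}(6) = (1/6) Σ_{d|6} μ(6/d)·2^d.
Divisors of 6: 1, 2, 3, 6; μ(6/d) for each: 1, -1, -1, 1.
Σ = 2^1 − 2^2 − 2^3 + 2^6 = 54.
N = 54/6 = 9.

9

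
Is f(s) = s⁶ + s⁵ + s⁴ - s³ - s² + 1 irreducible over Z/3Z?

Yes

Check for roots in Z/3Z: f(0) = 1; f(1) = 2; f(2) = 2.
No roots, so no linear factors.
Monic irreducibles of degree 2 over GF(3): s² + 1, s² + s - 1, s² - s - 1.
None of them divide f (all give nonzero remainder).
Degree-3 irreducible divisors: test the 8 monic irreducibles of degree 3 over GF(3).
None of them divide f (all give nonzero remainder).
No irreducible factor of degree ≤ 3 exists, so f is irreducible over GF(3).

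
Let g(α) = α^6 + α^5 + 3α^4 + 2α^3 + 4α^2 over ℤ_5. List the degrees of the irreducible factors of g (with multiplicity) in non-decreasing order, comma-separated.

Roots in ℤ_5: g(0) = 0 → root; g(1) = 1; g(2) = 1; g(3) = 0 → root; g(4) = 0 → root.
Linear factors from roots: (α), (α + 2), (α + 1).
Complete factorization: g(α) = (α)^2·(α + 1)^2·(α + 2)^2.
Factor degrees with multiplicity: 1 + 1 + 1 + 1 + 1 + 1 = 6.

1, 1, 1, 1, 1, 1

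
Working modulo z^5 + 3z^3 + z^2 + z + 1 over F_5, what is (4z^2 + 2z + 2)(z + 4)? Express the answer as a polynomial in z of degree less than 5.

4z^3 + 3z^2 + 3

Multiply in F_5[z]: (4z^2 + 2z + 2)·(z + 4) = 4z^3 + 3z^2 + 3.
Reduced: 4z^3 + 3z^2 + 3.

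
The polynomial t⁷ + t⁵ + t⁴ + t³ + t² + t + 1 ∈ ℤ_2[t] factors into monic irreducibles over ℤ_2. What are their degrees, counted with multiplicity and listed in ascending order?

7

Write h(t) = t⁷ + t⁵ + t⁴ + t³ + t² + t + 1.
Roots in ℤ_2: h(0) = 1; h(1) = 1.
Complete factorization: h(t) = (t⁷ + t⁵ + t⁴ + t³ + t² + t + 1).
Factor degrees with multiplicity: 7 = 7.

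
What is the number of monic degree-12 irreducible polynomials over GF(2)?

By the necklace-counting formula, N_2(12) = (1/12) Σ_{d|12} μ(12/d)·2^d.
Divisors of 12: 1, 2, 3, 4, 6, 12; μ(12/d) for each: 0, 1, 0, -1, -1, 1.
Σ = 2^2 − 2^4 − 2^6 + 2^12 = 4020.
N = 4020/12 = 335.

335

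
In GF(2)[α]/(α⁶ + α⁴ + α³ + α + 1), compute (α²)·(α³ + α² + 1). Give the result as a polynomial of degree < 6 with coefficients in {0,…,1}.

Multiply in GF(2)[α]: (α²)·(α³ + α² + 1) = α⁵ + α⁴ + α².
Reduced: α⁵ + α⁴ + α².

α^5 + α^4 + α^2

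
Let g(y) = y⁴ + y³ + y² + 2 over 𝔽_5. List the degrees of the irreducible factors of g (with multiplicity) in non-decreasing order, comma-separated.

Roots in 𝔽_5: g(0) = 2; g(1) = 0 → root; g(2) = 0 → root; g(3) = 4; g(4) = 3.
Linear factors from roots: (y - 1), (y - 2).
Complete factorization: g(y) = (y - 2)·(y - 1)·(y² - y + 1).
Factor degrees with multiplicity: 1 + 1 + 2 = 4.

1, 1, 2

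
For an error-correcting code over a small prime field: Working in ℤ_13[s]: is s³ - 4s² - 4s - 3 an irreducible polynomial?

No

Write f(s) = s³ - 4s² - 4s - 3.
Check each element of ℤ_13 for a root: f(0)=10, f(1)=3, f(2)=7, f(3)=2, f(4)=7, f(5)=2, f(6)=6, f(7)=12, f(8)=0, f(9)=2, f(10)=11, f(11)=7, f(12)=9.
f(8) = 0, so (s − 8) divides f(s); f is reducible.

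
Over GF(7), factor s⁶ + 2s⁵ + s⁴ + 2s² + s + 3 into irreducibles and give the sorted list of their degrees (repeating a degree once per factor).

6

Write h(s) = s⁶ + 2s⁵ + s⁴ + 2s² + s + 3.
Complete factorization: h(s) = (s⁶ + 2s⁵ + s⁴ + 2s² + s + 3).
Factor degrees with multiplicity: 6 = 6.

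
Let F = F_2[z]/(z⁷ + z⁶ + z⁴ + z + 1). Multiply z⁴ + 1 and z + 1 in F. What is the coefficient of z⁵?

1

Multiply in F_2[z]: (z⁴ + 1)·(z + 1) = z⁵ + z⁴ + z + 1.
Reduced: z⁵ + z⁴ + z + 1.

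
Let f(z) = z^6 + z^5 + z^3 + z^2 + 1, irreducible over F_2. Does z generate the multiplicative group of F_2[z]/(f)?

|GF(2^6)^×| = 2^6 − 1 = 63. Prime factorization: 63 = 3^2·7.
f is primitive ⇔ z has order 63 in GF(2)[z]/(f), i.e. z^(63/q) ≠ 1 for each prime q | 63.
z^(21) mod f = z^4 + z^2 + z + 1.
z^(9) mod f = z^2 + z.
None equal 1, so z has full order 63; f is primitive.

Yes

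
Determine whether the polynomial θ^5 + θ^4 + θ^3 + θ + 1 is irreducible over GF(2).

Write h(θ) = θ^5 + θ^4 + θ^3 + θ + 1.
Check for roots in GF(2): h(0) = 1; h(1) = 1.
No roots, so no linear factors.
Monic irreducibles of degree 2 over GF(2): θ^2 + θ + 1.
None of them divide h (all give nonzero remainder).
No irreducible factor of degree ≤ 2 exists, so h is irreducible over GF(2).

Yes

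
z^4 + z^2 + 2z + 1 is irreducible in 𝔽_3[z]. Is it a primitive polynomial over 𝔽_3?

Write f(z) = z^4 + z^2 + 2z + 1.
|GF(3^4)^×| = 3^4 − 1 = 80. Prime factorization: 80 = 2^4·5.
f is primitive ⇔ z has order 80 in GF(3)[z]/(f), i.e. z^(80/q) ≠ 1 for each prime q | 80.
z^(40) mod f = 1
z^(16) mod f = 2z^3 + 2.
Since z^(40) = 1, the order of z divides 40 < 80; not primitive.

No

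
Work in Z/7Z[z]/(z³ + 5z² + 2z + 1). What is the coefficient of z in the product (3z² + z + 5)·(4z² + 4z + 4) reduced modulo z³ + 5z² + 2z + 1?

2

Multiply in Z/7Z[z]: (3z² + z + 5)·(4z² + 4z + 4) = 5z⁴ + 2z³ + z² + 3z + 6.
Reduce using z³ ≡ 2z² + 5z + 6 (mod z³ + 5z² + 2z + 1).
Reduced: z² + 2z + 1.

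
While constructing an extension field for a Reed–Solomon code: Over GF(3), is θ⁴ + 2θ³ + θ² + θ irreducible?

Write h(θ) = θ⁴ + 2θ³ + θ² + θ.
Check for roots in GF(3): h(0) = 0 → root; h(1) = 2; h(2) = 2.
h(0) = 0, so (θ) divides h(θ); h is reducible.

No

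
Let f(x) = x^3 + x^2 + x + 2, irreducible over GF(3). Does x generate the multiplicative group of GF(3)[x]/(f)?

No

|GF(3^3)^×| = 3^3 − 1 = 26. Prime factorization: 26 = 2·13.
f is primitive ⇔ x has order 26 in GF(3)[x]/(f), i.e. x^(26/q) ≠ 1 for each prime q | 26.
x^(13) mod f = 1
x^(2) mod f = x^2.
Since x^(13) = 1, the order of x divides 13 < 26; not primitive.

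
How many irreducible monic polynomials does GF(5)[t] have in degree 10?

976248

x^(5^10) − x is the product of all monic irreducibles of degree dividing 10; Möbius inversion gives N = (1/10) Σ μ(10/d)·5^d.
Divisors of 10: 1, 2, 5, 10; μ(10/d) for each: 1, -1, -1, 1.
Σ = 5^1 − 5^2 − 5^5 + 5^10 = 9762480.
N = 9762480/10 = 976248.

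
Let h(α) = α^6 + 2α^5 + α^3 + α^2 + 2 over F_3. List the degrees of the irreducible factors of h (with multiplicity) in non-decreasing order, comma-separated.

Roots in F_3: h(0) = 2; h(1) = 1; h(2) = 1.
Complete factorization: h(α) = (α^2 + 2α + 2)·(α^4 + α^2 + 2α + 1).
Factor degrees with multiplicity: 2 + 4 = 6.

2, 4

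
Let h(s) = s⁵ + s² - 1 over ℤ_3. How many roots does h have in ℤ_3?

Evaluate at each of the 3 elements of ℤ_3:
h(0) = 2; h(1) = 1; h(2) = 2.
No element is a root.

0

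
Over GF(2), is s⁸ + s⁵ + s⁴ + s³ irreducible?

No

Write h(s) = s⁸ + s⁵ + s⁴ + s³.
Check for roots in GF(2): h(0) = 0 → root; h(1) = 0 → root.
h(0) = 0, so (s) divides h(s); h is reducible.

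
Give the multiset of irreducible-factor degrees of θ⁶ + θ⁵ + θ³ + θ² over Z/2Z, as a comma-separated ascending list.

Write f(θ) = θ⁶ + θ⁵ + θ³ + θ².
Roots in Z/2Z: f(0) = 0 → root; f(1) = 0 → root.
Linear factors from roots: (θ), (θ + 1).
Complete factorization: f(θ) = (θ)^2·(θ + 1)^2·(θ² + θ + 1).
Factor degrees with multiplicity: 1 + 1 + 1 + 1 + 2 = 6.

1, 1, 1, 1, 2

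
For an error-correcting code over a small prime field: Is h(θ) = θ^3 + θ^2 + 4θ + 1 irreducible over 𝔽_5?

Check for roots in 𝔽_5: h(0) = 1; h(1) = 2; h(2) = 1; h(3) = 4; h(4) = 2.
No roots. A degree-3 polynomial over a field with no linear factor is irreducible.

Yes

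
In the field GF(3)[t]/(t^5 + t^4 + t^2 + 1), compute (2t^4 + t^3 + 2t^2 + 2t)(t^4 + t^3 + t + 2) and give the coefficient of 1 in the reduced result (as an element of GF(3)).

1

Multiply in GF(3)[t]: (2t^4 + t^3 + 2t^2 + 2t)·(t^4 + t^3 + t + 2) = 2t^8 + t^4 + t^3 + t.
Reduce using t^5 ≡ 2t^4 + 2t^2 + 2 (mod t^5 + t^4 + t^2 + 1).
Reduced: t^4 + 2t + 1.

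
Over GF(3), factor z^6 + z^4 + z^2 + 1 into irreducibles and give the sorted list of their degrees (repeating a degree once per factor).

Write g(z) = z^6 + z^4 + z^2 + 1.
Roots in GF(3): g(0) = 1; g(1) = 1; g(2) = 1.
Complete factorization: g(z) = (z^2 + 1)·(z^2 + z - 1)·(z^2 - z - 1).
Factor degrees with multiplicity: 2 + 2 + 2 = 6.

2, 2, 2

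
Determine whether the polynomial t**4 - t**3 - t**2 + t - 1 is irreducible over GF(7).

Write f(t) = t**4 - t**3 - t**2 + t - 1.
Check for roots in GF(7): f(0) = 6; f(1) = 6; f(2) = 5; f(3) = 5; f(4) = 4; f(5) = 3; f(6) = 6.
No roots, so no linear factors.
Degree-2 irreducible divisors: test the 21 monic irreducibles of degree 2 over GF(7).
None of them divide f (all give nonzero remainder).
No irreducible factor of degree ≤ 2 exists, so f is irreducible over GF(7).

Yes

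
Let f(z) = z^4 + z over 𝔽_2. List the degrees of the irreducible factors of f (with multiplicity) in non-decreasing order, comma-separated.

1, 1, 2

Roots in 𝔽_2: f(0) = 0 → root; f(1) = 0 → root.
Linear factors from roots: (z), (z + 1).
Complete factorization: f(z) = (z)·(z + 1)·(z^2 + z + 1).
Factor degrees with multiplicity: 1 + 1 + 2 = 4.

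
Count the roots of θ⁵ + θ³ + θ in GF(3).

3

Write f(θ) = θ⁵ + θ³ + θ.
Evaluate at each of the 3 elements of GF(3):
f(0) = 0 → root; f(1) = 0 → root; f(2) = 0 → root.
Roots: {0, 1, 2}.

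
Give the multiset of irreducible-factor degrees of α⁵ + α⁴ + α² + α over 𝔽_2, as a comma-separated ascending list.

Write h(α) = α⁵ + α⁴ + α² + α.
Roots in 𝔽_2: h(0) = 0 → root; h(1) = 0 → root.
Linear factors from roots: (α), (α + 1).
Complete factorization: h(α) = (α)·(α + 1)^2·(α² + α + 1).
Factor degrees with multiplicity: 1 + 1 + 1 + 2 = 5.

1, 1, 1, 2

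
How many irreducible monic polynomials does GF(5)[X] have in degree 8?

48750

x^(5^8) − x is the product of all monic irreducibles of degree dividing 8; Möbius inversion gives N = (1/8) Σ μ(8/d)·5^d.
Divisors of 8: 1, 2, 4, 8; μ(8/d) for each: 0, 0, -1, 1.
Σ = − 5^4 + 5^8 = 390000.
N = 390000/8 = 48750.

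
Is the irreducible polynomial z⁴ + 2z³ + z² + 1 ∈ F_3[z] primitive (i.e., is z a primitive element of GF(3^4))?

No

Write f(z) = z⁴ + 2z³ + z² + 1.
|GF(3^4)^×| = 3^4 − 1 = 80. Prime factorization: 80 = 2^4·5.
f is primitive ⇔ z has order 80 in GF(3)[z]/(f), i.e. z^(80/q) ≠ 1 for each prime q | 80.
z^(40) mod f = 1
z^(16) mod f = z³ + z² + 2z.
Since z^(40) = 1, the order of z divides 40 < 80; not primitive.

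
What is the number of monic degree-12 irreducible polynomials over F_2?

By the necklace-counting formula, N_2(12) = (1/12) Σ_{d|12} μ(12/d)·2^d.
Divisors of 12: 1, 2, 3, 4, 6, 12; μ(12/d) for each: 0, 1, 0, -1, -1, 1.
Σ = 2^2 − 2^4 − 2^6 + 2^12 = 4020.
N = 4020/12 = 335.

335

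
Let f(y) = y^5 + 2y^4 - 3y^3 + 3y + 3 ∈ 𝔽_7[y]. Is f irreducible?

Check for roots in 𝔽_7: f(0) = 3; f(1) = 6; f(2) = 0 → root; f(3) = 0 → root; f(4) = 1; f(5) = 0 → root; f(6) = 4.
f(2) = 0, so (y − 2) divides f(y); f is reducible.

No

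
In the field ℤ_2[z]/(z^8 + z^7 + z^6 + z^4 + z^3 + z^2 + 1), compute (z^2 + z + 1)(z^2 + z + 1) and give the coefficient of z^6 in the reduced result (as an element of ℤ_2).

0

Multiply in ℤ_2[z]: (z^2 + z + 1)·(z^2 + z + 1) = z^4 + z^2 + 1.
Reduced: z^4 + z^2 + 1.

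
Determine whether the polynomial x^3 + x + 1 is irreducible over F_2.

Yes

Write f(x) = x^3 + x + 1.
Check for roots in F_2: f(0) = 1; f(1) = 1.
No roots. A degree-3 polynomial over a field with no linear factor is irreducible.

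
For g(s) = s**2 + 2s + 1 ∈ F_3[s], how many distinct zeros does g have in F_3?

Evaluate at each of the 3 elements of F_3:
g(0) = 1; g(1) = 1; g(2) = 0 → root.
Roots: {2}.

1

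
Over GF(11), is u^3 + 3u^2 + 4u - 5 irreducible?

Write h(u) = u^3 + 3u^2 + 4u - 5.
Check each element of GF(11) for a root: h(0)=6, h(1)=3, h(2)=1, h(3)=6, h(4)=2, h(5)=6, h(6)=2, h(7)=7, h(8)=5, h(9)=2, h(10)=4.
No roots. A degree-3 polynomial over a field with no linear factor is irreducible.

Yes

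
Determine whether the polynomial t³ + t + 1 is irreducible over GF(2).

Yes

Write m(t) = t³ + t + 1.
Check for roots in GF(2): m(0) = 1; m(1) = 1.
No roots. A degree-3 polynomial over a field with no linear factor is irreducible.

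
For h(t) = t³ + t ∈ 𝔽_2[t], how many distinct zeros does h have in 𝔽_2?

2

Evaluate at each of the 2 elements of 𝔽_2:
h(0) = 0 → root; h(1) = 0 → root.
Roots: {0, 1}.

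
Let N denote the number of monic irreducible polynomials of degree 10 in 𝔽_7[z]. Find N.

28245840

Gauss's count: N_{7}(10) = (1/10) Σ_{d|10} μ(10/d)·7^d.
Divisors of 10: 1, 2, 5, 10; μ(10/d) for each: 1, -1, -1, 1.
Σ = 7^1 − 7^2 − 7^5 + 7^10 = 282458400.
N = 282458400/10 = 28245840.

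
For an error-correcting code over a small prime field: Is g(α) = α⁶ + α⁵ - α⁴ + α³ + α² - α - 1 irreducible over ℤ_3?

Yes

Check for roots in ℤ_3: g(0) = 2; g(1) = 1; g(2) = 2.
No roots, so no linear factors.
Monic irreducibles of degree 2 over GF(3): α² + 1, α² + α - 1, α² - α - 1.
None of them divide g (all give nonzero remainder).
Degree-3 irreducible divisors: test the 8 monic irreducibles of degree 3 over GF(3).
None of them divide g (all give nonzero remainder).
No irreducible factor of degree ≤ 3 exists, so g is irreducible over GF(3).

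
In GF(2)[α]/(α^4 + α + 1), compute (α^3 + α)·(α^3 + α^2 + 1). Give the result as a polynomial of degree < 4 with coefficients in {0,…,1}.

Multiply in GF(2)[α]: (α^3 + α)·(α^3 + α^2 + 1) = α^6 + α^5 + α^4 + α.
Reduce using α^4 ≡ α + 1 (mod α^4 + α + 1).
Reduced: α^3 + α + 1.

α^3 + α + 1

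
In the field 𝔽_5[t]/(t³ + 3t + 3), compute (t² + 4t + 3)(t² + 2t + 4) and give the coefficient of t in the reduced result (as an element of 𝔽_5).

Multiply in 𝔽_5[t]: (t² + 4t + 3)·(t² + 2t + 4) = t⁴ + t³ + 2t + 2.
Reduce using t³ ≡ 2t + 2 (mod t³ + 3t + 3).
Reduced: 2t² + t + 4.

1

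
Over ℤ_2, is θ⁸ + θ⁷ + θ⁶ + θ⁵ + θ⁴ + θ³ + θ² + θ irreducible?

Write h(θ) = θ⁸ + θ⁷ + θ⁶ + θ⁵ + θ⁴ + θ³ + θ² + θ.
Check for roots in ℤ_2: h(0) = 0 → root; h(1) = 0 → root.
h(0) = 0, so (θ) divides h(θ); h is reducible.

No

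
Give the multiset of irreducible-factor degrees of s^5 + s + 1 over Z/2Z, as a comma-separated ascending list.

2, 3

Write h(s) = s^5 + s + 1.
Roots in Z/2Z: h(0) = 1; h(1) = 1.
Complete factorization: h(s) = (s^2 + s + 1)·(s^3 + s^2 + 1).
Factor degrees with multiplicity: 2 + 3 = 5.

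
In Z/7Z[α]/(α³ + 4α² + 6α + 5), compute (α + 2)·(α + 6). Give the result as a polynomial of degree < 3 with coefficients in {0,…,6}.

Multiply in Z/7Z[α]: (α + 2)·(α + 6) = α² + α + 5.
Reduced: α² + α + 5.

α^2 + α + 5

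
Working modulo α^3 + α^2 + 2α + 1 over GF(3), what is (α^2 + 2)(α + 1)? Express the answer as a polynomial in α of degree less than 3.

1

Multiply in GF(3)[α]: (α^2 + 2)·(α + 1) = α^3 + α^2 + 2α + 2.
Reduce using α^3 ≡ 2α^2 + α + 2 (mod α^3 + α^2 + 2α + 1).
Reduced: 1.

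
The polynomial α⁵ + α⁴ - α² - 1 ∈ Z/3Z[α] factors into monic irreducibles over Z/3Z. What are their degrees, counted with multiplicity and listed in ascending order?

Write f(α) = α⁵ + α⁴ - α² - 1.
Roots in Z/3Z: f(0) = 2; f(1) = 0 → root; f(2) = 1.
Linear factors from roots: (α - 1).
Complete factorization: f(α) = (α - 1)·(α² + α - 1)^2.
Factor degrees with multiplicity: 1 + 2 + 2 = 5.

1, 2, 2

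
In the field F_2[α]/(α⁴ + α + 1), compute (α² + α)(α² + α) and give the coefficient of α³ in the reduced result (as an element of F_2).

0

Multiply in F_2[α]: (α² + α)·(α² + α) = α⁴ + α².
Reduce using α⁴ ≡ α + 1 (mod α⁴ + α + 1).
Reduced: α² + α + 1.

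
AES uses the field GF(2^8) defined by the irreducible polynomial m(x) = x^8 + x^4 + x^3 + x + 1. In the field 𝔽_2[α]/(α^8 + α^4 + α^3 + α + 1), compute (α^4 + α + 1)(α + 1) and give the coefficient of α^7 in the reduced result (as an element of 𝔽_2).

Multiply in 𝔽_2[α]: (α^4 + α + 1)·(α + 1) = α^5 + α^4 + α^2 + 1.
Reduced: α^5 + α^4 + α^2 + 1.

0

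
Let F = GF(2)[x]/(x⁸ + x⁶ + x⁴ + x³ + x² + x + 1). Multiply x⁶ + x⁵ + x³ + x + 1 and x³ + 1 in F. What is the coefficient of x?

1

Multiply in GF(2)[x]: (x⁶ + x⁵ + x³ + x + 1)·(x³ + 1) = x⁹ + x⁸ + x⁵ + x⁴ + x + 1.
Reduce using x⁸ ≡ x⁶ + x⁴ + x³ + x² + x + 1 (mod x⁸ + x⁶ + x⁴ + x³ + x² + x + 1).
Reduced: x⁷ + x⁶ + x⁴ + x.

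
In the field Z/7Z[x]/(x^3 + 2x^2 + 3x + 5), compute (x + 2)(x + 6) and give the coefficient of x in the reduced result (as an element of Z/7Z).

1

Multiply in Z/7Z[x]: (x + 2)·(x + 6) = x^2 + x + 5.
Reduced: x^2 + x + 5.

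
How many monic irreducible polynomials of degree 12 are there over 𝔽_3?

44220

By the necklace-counting formula, N_3(12) = (1/12) Σ_{d|12} μ(12/d)·3^d.
Divisors of 12: 1, 2, 3, 4, 6, 12; μ(12/d) for each: 0, 1, 0, -1, -1, 1.
Σ = 3^2 − 3^4 − 3^6 + 3^12 = 530640.
N = 530640/12 = 44220.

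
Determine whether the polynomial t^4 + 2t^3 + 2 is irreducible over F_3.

Write m(t) = t^4 + 2t^3 + 2.
Check for roots in F_3: m(0) = 2; m(1) = 2; m(2) = 1.
No roots, so no linear factors.
Monic irreducibles of degree 2 over GF(3): t^2 + 1, t^2 + t + 2, t^2 + 2t + 2.
None of them divide m (all give nonzero remainder).
No irreducible factor of degree ≤ 2 exists, so m is irreducible over GF(3).

Yes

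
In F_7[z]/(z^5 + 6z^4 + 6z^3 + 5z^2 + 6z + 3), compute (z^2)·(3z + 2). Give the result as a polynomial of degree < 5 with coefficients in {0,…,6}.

Multiply in F_7[z]: (z^2)·(3z + 2) = 3z^3 + 2z^2.
Reduced: 3z^3 + 2z^2.

3z^3 + 2z^2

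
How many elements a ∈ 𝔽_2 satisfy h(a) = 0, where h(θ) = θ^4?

1

Evaluate at each of the 2 elements of 𝔽_2:
h(0) = 0 → root; h(1) = 1.
Roots: {0}.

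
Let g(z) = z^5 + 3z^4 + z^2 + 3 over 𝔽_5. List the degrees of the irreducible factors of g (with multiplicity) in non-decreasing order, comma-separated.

5

Roots in 𝔽_5: g(0) = 3; g(1) = 3; g(2) = 2; g(3) = 3; g(4) = 1.
Complete factorization: g(z) = (z^5 + 3z^4 + z^2 + 3).
Factor degrees with multiplicity: 5 = 5.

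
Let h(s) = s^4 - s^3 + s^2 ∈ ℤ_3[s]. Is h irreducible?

No

Check for roots in ℤ_3: h(0) = 0 → root; h(1) = 1; h(2) = 0 → root.
h(0) = 0, so (s) divides h(s); h is reducible.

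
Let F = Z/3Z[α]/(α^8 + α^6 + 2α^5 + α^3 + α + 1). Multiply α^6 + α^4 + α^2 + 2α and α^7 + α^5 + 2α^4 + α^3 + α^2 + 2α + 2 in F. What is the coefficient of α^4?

Multiply in Z/3Z[α]: (α^6 + α^4 + α^2 + 2α)·(α^7 + α^5 + 2α^4 + α^3 + α^2 + 2α + 2) = α^13 + 2α^11 + 2α^10 + 2α^8 + α^7 + α^6 + α^5 + 2α^4 + α^3 + α.
Reduce using α^8 ≡ 2α^6 + α^5 + 2α^3 + 2α + 2 (mod α^8 + α^6 + 2α^5 + α^3 + α + 1).
Reduced: 2α^7 + 2α^6 + 2α^5 + 2α^4 + α^3 + α^2 + 1.

2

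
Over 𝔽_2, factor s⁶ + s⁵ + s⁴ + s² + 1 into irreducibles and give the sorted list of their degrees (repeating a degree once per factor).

6

Write g(s) = s⁶ + s⁵ + s⁴ + s² + 1.
Roots in 𝔽_2: g(0) = 1; g(1) = 1.
Complete factorization: g(s) = (s⁶ + s⁵ + s⁴ + s² + 1).
Factor degrees with multiplicity: 6 = 6.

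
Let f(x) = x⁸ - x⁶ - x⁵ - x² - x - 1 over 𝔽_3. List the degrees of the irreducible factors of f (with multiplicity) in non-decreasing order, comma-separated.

1, 1, 2, 2, 2

Roots in 𝔽_3: f(0) = 2; f(1) = 2; f(2) = 0 → root.
Linear factors from roots: (x + 1).
Complete factorization: f(x) = (x + 1)^2·(x² - x - 1)·(x² + x - 1)^2.
Factor degrees with multiplicity: 1 + 1 + 2 + 2 + 2 = 8.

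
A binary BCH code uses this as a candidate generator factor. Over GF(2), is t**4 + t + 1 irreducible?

Yes

Write P(t) = t**4 + t + 1.
Check for roots in GF(2): P(0) = 1; P(1) = 1.
No roots, so no linear factors.
Monic irreducibles of degree 2 over GF(2): t**2 + t + 1.
None of them divide P (all give nonzero remainder).
No irreducible factor of degree ≤ 2 exists, so P is irreducible over GF(2).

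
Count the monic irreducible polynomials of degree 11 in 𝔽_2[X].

x^(2^11) − x is the product of all monic irreducibles of degree dividing 11; Möbius inversion gives N = (1/11) Σ μ(11/d)·2^d.
Divisors of 11: 1, 11; μ(11/d) for each: -1, 1.
Σ = − 2^1 + 2^11 = 2046.
N = 2046/11 = 186.

186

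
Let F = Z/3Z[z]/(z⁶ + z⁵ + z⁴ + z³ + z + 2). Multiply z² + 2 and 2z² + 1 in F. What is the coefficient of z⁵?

Multiply in Z/3Z[z]: (z² + 2)·(2z² + 1) = 2z⁴ + 2z² + 2.
Reduced: 2z⁴ + 2z² + 2.

0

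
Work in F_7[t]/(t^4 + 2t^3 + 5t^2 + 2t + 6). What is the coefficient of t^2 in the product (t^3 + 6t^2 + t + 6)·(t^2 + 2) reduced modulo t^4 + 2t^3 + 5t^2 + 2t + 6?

Multiply in F_7[t]: (t^3 + 6t^2 + t + 6)·(t^2 + 2) = t^5 + 6t^4 + 3t^3 + 4t^2 + 2t + 5.
Reduce using t^4 ≡ 5t^3 + 2t^2 + 5t + 1 (mod t^4 + 2t^3 + 5t^2 + 2t + 6).
Reduced: 4t^3 + 3t^2 + 2t + 2.

3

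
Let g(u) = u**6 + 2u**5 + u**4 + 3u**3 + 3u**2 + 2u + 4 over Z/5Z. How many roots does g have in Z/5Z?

0

Evaluate at each of the 5 elements of Z/5Z:
g(0) = 4; g(1) = 1; g(2) = 3; g(3) = 4; g(4) = 2.
No element is a root.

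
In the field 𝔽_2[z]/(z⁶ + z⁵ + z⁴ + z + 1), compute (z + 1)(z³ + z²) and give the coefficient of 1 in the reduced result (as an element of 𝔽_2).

Multiply in 𝔽_2[z]: (z + 1)·(z³ + z²) = z⁴ + z².
Reduced: z⁴ + z².

0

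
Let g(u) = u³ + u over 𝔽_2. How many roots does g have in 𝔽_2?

2

Evaluate at each of the 2 elements of 𝔽_2:
g(0) = 0 → root; g(1) = 0 → root.
Roots: {0, 1}.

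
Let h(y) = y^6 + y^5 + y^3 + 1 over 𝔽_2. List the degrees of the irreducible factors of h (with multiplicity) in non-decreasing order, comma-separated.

Roots in 𝔽_2: h(0) = 1; h(1) = 0 → root.
Linear factors from roots: (y + 1).
Complete factorization: h(y) = (y + 1)^3·(y^3 + y + 1).
Factor degrees with multiplicity: 1 + 1 + 1 + 3 = 6.

1, 1, 1, 3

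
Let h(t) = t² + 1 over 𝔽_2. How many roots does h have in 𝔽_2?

Evaluate at each of the 2 elements of 𝔽_2:
h(0) = 1; h(1) = 0 → root.
Roots: {1}.

1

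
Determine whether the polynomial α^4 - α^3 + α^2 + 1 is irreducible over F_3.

Yes

Write h(α) = α^4 - α^3 + α^2 + 1.
Check for roots in F_3: h(0) = 1; h(1) = 2; h(2) = 1.
No roots, so no linear factors.
Monic irreducibles of degree 2 over GF(3): α^2 + 1, α^2 + α - 1, α^2 - α - 1.
None of them divide h (all give nonzero remainder).
No irreducible factor of degree ≤ 2 exists, so h is irreducible over GF(3).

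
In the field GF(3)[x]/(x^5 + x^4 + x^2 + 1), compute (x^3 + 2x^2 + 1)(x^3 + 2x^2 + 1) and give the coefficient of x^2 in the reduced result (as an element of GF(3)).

1

Multiply in GF(3)[x]: (x^3 + 2x^2 + 1)·(x^3 + 2x^2 + 1) = x^6 + x^5 + x^4 + 2x^3 + x^2 + 1.
Reduce using x^5 ≡ 2x^4 + 2x^2 + 2 (mod x^5 + x^4 + x^2 + 1).
Reduced: x^4 + x^3 + x^2 + 2x + 1.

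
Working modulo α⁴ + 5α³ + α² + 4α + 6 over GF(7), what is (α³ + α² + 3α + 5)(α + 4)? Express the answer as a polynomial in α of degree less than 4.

Multiply in GF(7)[α]: (α³ + α² + 3α + 5)·(α + 4) = α⁴ + 5α³ + 3α + 6.
Reduce using α⁴ ≡ 2α³ + 6α² + 3α + 1 (mod α⁴ + 5α³ + α² + 4α + 6).
Reduced: 6α² + 6α.

6α^2 + 6α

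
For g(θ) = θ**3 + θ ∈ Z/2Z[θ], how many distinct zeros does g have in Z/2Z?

2

Evaluate at each of the 2 elements of Z/2Z:
g(0) = 0 → root; g(1) = 0 → root.
Roots: {0, 1}.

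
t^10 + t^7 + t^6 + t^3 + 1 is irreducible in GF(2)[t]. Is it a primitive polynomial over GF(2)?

No

Write f(t) = t^10 + t^7 + t^6 + t^3 + 1.
|GF(2^10)^×| = 2^10 − 1 = 1023. Prime factorization: 1023 = 3·11·31.
f is primitive ⇔ t has order 1023 in GF(2)[t]/(f), i.e. t^(1023/q) ≠ 1 for each prime q | 1023.
t^(341) mod f = 1
t^(93) mod f = t^8 + t^7 + t^6 + t^5 + t^4 + t^2.
t^(33) mod f = t^9 + t^7 + t^6 + t^5 + t^4 + t + 1.
Since t^(341) = 1, the order of t divides 341 < 1023; not primitive.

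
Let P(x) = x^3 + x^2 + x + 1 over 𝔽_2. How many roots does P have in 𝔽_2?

Evaluate at each of the 2 elements of 𝔽_2:
P(0) = 1; P(1) = 0 → root.
Roots: {1}.

1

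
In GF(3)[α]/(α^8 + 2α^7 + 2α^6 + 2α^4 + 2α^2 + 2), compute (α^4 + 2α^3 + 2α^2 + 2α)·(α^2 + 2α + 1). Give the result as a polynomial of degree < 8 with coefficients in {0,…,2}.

α^6 + α^5 + α^4 + 2α^3 + 2α

Multiply in GF(3)[α]: (α^4 + 2α^3 + 2α^2 + 2α)·(α^2 + 2α + 1) = α^6 + α^5 + α^4 + 2α^3 + 2α.
Reduced: α^6 + α^5 + α^4 + 2α^3 + 2α.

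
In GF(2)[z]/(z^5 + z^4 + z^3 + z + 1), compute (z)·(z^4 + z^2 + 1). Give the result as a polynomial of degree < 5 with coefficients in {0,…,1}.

Multiply in GF(2)[z]: (z)·(z^4 + z^2 + 1) = z^5 + z^3 + z.
Reduce using z^5 ≡ z^4 + z^3 + z + 1 (mod z^5 + z^4 + z^3 + z + 1).
Reduced: z^4 + 1.

z^4 + 1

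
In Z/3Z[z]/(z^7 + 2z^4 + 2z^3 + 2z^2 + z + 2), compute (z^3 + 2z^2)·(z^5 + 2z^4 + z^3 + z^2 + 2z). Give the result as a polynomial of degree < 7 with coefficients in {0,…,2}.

2z^6 + z^5 + 1

Multiply in Z/3Z[z]: (z^3 + 2z^2)·(z^5 + 2z^4 + z^3 + z^2 + 2z) = z^8 + z^7 + 2z^6 + z^4 + z^3.
Reduce using z^7 ≡ z^4 + z^3 + z^2 + 2z + 1 (mod z^7 + 2z^4 + 2z^3 + 2z^2 + z + 2).
Reduced: 2z^6 + z^5 + 1.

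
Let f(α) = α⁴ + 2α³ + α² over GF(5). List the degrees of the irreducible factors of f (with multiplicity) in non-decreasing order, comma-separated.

1, 1, 1, 1

Roots in GF(5): f(0) = 0 → root; f(1) = 4; f(2) = 1; f(3) = 4; f(4) = 0 → root.
Linear factors from roots: (α), (α + 1).
Complete factorization: f(α) = (α)^2·(α + 1)^2.
Factor degrees with multiplicity: 1 + 1 + 1 + 1 = 4.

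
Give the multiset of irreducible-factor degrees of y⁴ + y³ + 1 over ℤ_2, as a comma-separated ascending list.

4

Write g(y) = y⁴ + y³ + 1.
Roots in ℤ_2: g(0) = 1; g(1) = 1.
Complete factorization: g(y) = (y⁴ + y³ + 1).
Factor degrees with multiplicity: 4 = 4.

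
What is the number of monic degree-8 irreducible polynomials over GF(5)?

48750

Gauss's count: N_{5}(8) = (1/8) Σ_{d|8} μ(8/d)·5^d.
Divisors of 8: 1, 2, 4, 8; μ(8/d) for each: 0, 0, -1, 1.
Σ = − 5^4 + 5^8 = 390000.
N = 390000/8 = 48750.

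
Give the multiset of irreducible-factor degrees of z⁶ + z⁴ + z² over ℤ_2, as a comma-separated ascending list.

1, 1, 2, 2

Write g(z) = z⁶ + z⁴ + z².
Roots in ℤ_2: g(0) = 0 → root; g(1) = 1.
Linear factors from roots: (z).
Complete factorization: g(z) = (z)^2·(z² + z + 1)^2.
Factor degrees with multiplicity: 1 + 1 + 2 + 2 = 6.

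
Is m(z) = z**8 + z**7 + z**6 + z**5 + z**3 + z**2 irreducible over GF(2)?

Check for roots in GF(2): m(0) = 0 → root; m(1) = 0 → root.
m(0) = 0, so (z) divides m(z); m is reducible.

No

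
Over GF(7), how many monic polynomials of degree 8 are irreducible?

Gauss's count: N_{7}(8) = (1/8) Σ_{d|8} μ(8/d)·7^d.
Divisors of 8: 1, 2, 4, 8; μ(8/d) for each: 0, 0, -1, 1.
Σ = − 7^4 + 7^8 = 5762400.
N = 5762400/8 = 720300.

720300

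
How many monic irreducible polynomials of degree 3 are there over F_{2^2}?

The number of monic irreducibles of degree 3 over GF(4) is (1/3)·Σ_{d∣3} μ(3/d) 4^d.
Divisors of 3: 1, 3; μ(3/d) for each: -1, 1.
Σ = − 4^1 + 4^3 = 60.
N = 60/3 = 20.

20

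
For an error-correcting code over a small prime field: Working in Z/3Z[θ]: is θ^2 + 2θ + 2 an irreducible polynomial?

Yes

Write f(θ) = θ^2 + 2θ + 2.
Check for roots in Z/3Z: f(0) = 2; f(1) = 2; f(2) = 1.
No roots. A degree-2 polynomial over a field with no linear factor is irreducible.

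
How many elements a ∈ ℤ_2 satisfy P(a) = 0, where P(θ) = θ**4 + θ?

2

Evaluate at each of the 2 elements of ℤ_2:
P(0) = 0 → root; P(1) = 0 → root.
Roots: {0, 1}.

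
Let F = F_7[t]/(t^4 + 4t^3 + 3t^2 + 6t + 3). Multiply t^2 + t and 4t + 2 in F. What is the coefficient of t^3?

Multiply in F_7[t]: (t^2 + t)·(4t + 2) = 4t^3 + 6t^2 + 2t.
Reduced: 4t^3 + 6t^2 + 2t.

4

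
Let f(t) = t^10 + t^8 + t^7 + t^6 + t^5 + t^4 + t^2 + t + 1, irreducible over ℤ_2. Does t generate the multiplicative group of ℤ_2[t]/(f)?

|GF(2^10)^×| = 2^10 − 1 = 1023. Prime factorization: 1023 = 3·11·31.
f is primitive ⇔ t has order 1023 in GF(2)[t]/(f), i.e. t^(1023/q) ≠ 1 for each prime q | 1023.
t^(341) mod f = t^9 + t^3 + t^2 + 1.
t^(93) mod f = t^8 + t^6 + t^5 + t^4 + t^2 + 1.
t^(33) mod f = t^7 + t^4 + t^3 + t.
None equal 1, so t has full order 1023; f is primitive.

Yes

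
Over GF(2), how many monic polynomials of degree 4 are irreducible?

By the necklace-counting formula, N_2(4) = (1/4) Σ_{d|4} μ(4/d)·2^d.
Divisors of 4: 1, 2, 4; μ(4/d) for each: 0, -1, 1.
Σ = − 2^2 + 2^4 = 12.
N = 12/4 = 3.

3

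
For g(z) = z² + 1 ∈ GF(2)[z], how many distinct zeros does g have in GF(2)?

Evaluate at each of the 2 elements of GF(2):
g(0) = 1; g(1) = 0 → root.
Roots: {1}.

1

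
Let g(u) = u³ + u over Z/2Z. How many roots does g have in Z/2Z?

2

Evaluate at each of the 2 elements of Z/2Z:
g(0) = 0 → root; g(1) = 0 → root.
Roots: {0, 1}.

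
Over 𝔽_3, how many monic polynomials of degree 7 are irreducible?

312

x^(3^7) − x is the product of all monic irreducibles of degree dividing 7; Möbius inversion gives N = (1/7) Σ μ(7/d)·3^d.
Divisors of 7: 1, 7; μ(7/d) for each: -1, 1.
Σ = − 3^1 + 3^7 = 2184.
N = 2184/7 = 312.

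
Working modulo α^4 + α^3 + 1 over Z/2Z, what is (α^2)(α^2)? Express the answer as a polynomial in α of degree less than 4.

Multiply in Z/2Z[α]: (α^2)·(α^2) = α^4.
Reduce using α^4 ≡ α^3 + 1 (mod α^4 + α^3 + 1).
Reduced: α^3 + 1.

α^3 + 1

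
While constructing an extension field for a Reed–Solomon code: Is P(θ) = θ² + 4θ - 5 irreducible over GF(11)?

Check each element of GF(11) for a root: P(0)=6, P(1)=0, P(2)=7, P(3)=5, P(4)=5, P(5)=7, P(6)=0, P(7)=6, P(8)=3, P(9)=2, P(10)=3.
P(1) = 0, so (θ − 1) divides P(θ); P is reducible.

No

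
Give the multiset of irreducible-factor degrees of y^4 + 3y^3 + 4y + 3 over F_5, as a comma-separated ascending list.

4

Write f(y) = y^4 + 3y^3 + 4y + 3.
Roots in F_5: f(0) = 3; f(1) = 1; f(2) = 1; f(3) = 2; f(4) = 2.
Complete factorization: f(y) = (y^4 + 3y^3 + 4y + 3).
Factor degrees with multiplicity: 4 = 4.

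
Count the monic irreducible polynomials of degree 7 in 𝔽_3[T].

312

Gauss's count: N_{3}(7) = (1/7) Σ_{d|7} μ(7/d)·3^d.
Divisors of 7: 1, 7; μ(7/d) for each: -1, 1.
Σ = − 3^1 + 3^7 = 2184.
N = 2184/7 = 312.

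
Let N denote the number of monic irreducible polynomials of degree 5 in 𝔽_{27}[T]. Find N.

By the necklace-counting formula, N_27(5) = (1/5) Σ_{d|5} μ(5/d)·27^d.
Divisors of 5: 1, 5; μ(5/d) for each: -1, 1.
Σ = − 27^1 + 27^5 = 14348880.
N = 14348880/5 = 2869776.

2869776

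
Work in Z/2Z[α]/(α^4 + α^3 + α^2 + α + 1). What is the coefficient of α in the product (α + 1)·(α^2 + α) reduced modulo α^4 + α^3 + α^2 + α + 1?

Multiply in Z/2Z[α]: (α + 1)·(α^2 + α) = α^3 + α.
Reduced: α^3 + α.

1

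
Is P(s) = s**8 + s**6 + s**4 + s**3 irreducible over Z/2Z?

Check for roots in Z/2Z: P(0) = 0 → root; P(1) = 0 → root.
P(0) = 0, so (s) divides P(s); P is reducible.

No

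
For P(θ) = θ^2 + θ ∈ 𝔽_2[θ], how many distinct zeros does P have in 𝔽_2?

Evaluate at each of the 2 elements of 𝔽_2:
P(0) = 0 → root; P(1) = 0 → root.
Roots: {0, 1}.

2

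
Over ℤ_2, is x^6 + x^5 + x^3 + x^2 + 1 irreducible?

Yes

Write g(x) = x^6 + x^5 + x^3 + x^2 + 1.
Check for roots in ℤ_2: g(0) = 1; g(1) = 1.
No roots, so no linear factors.
Monic irreducibles of degree 2 over GF(2): x^2 + x + 1.
None of them divide g (all give nonzero remainder).
Monic irreducibles of degree 3 over GF(2): x^3 + x + 1, x^3 + x^2 + 1.
None of them divide g (all give nonzero remainder).
No irreducible factor of degree ≤ 3 exists, so g is irreducible over GF(2).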